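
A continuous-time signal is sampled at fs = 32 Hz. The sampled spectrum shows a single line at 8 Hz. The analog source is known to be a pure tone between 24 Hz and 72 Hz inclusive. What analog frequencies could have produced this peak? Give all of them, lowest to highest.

24 Hz, 40 Hz, 56 Hz, 72 Hz

Frequencies that alias to 8 Hz are k·fs ± 8 Hz for integer k ≥ 0.
k=0: 8 Hz.
k=1: 24 Hz, 40 Hz.
k=2: 56 Hz, 72 Hz.
k=3: 88 Hz, 104 Hz.
Within [24 Hz, 72 Hz]: 24 Hz, 40 Hz, 56 Hz, 72 Hz.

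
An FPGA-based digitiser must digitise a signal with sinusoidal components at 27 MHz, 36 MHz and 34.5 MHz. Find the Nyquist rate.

Highest-frequency component: 36 MHz.
Nyquist rate = 2 × 36 MHz = 72 MHz.

72 MHz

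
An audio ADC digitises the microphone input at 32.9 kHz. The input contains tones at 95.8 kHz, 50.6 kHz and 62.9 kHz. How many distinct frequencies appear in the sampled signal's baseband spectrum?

2

fs/2 = 16.45 kHz.
95.8 kHz mod fs = 30 kHz.
30 kHz > fs/2 = 16.45 kHz, folds to fs − 30 kHz = 2.9 kHz.
50.6 kHz mod fs = 17.7 kHz.
17.7 kHz > fs/2 = 16.45 kHz, folds to fs − 17.7 kHz = 15.2 kHz.
62.9 kHz mod fs = 30 kHz.
30 kHz > fs/2 = 16.45 kHz, folds to fs − 30 kHz = 2.9 kHz.
Distinct values: {2.9 kHz, 15.2 kHz} → 2.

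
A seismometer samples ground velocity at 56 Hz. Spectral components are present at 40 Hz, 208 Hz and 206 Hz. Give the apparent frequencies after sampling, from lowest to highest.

16 Hz, 18 Hz

fs/2 = 28 Hz.
40 Hz > fs/2 = 28 Hz, folds to fs − 40 Hz = 16 Hz.
208 Hz mod fs = 40 Hz.
40 Hz > fs/2 = 28 Hz, folds to fs − 40 Hz = 16 Hz.
206 Hz mod fs = 38 Hz.
38 Hz > fs/2 = 28 Hz, folds to fs − 38 Hz = 18 Hz.
Distinct values: {16 Hz, 18 Hz}.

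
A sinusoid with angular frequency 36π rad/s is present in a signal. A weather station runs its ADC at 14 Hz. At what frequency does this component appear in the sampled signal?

4 Hz

ω = 36π rad/s → f = ω/(2π) = 18 Hz.
18 Hz mod fs = 4 Hz.
4 Hz ≤ fs/2 = 7 Hz, appears at 4 Hz.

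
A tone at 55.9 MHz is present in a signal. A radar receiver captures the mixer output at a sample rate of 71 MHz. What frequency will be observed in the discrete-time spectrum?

55.9 MHz > fs/2 = 35.5 MHz, folds to fs − 55.9 MHz = 15.1 MHz.

15.1 MHz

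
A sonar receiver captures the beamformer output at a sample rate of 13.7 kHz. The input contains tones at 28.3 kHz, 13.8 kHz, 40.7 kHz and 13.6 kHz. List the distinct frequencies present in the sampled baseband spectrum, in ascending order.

fs/2 = 6.85 kHz.
28.3 kHz mod fs = 0.9 kHz.
0.9 kHz ≤ fs/2 = 6.85 kHz, appears at 0.9 kHz.
13.8 kHz mod fs = 0.1 kHz.
0.1 kHz ≤ fs/2 = 6.85 kHz, appears at 0.1 kHz.
40.7 kHz mod fs = 13.3 kHz.
13.3 kHz > fs/2 = 6.85 kHz, folds to fs − 13.3 kHz = 0.4 kHz.
13.6 kHz > fs/2 = 6.85 kHz, folds to fs − 13.6 kHz = 0.1 kHz.
Distinct values: {0.1 kHz, 0.4 kHz, 0.9 kHz}.

0.1 kHz, 0.4 kHz, 0.9 kHz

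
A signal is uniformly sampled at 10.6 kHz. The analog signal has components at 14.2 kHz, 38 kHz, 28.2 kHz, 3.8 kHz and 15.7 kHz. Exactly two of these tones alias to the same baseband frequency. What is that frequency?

fs/2 = 5.3 kHz.
14.2 kHz mod fs = 3.6 kHz.
3.6 kHz ≤ fs/2 = 5.3 kHz, appears at 3.6 kHz.
38 kHz mod fs = 6.2 kHz.
6.2 kHz > fs/2 = 5.3 kHz, folds to fs − 6.2 kHz = 4.4 kHz.
28.2 kHz mod fs = 7 kHz.
7 kHz > fs/2 = 5.3 kHz, folds to fs − 7 kHz = 3.6 kHz.
3.8 kHz ≤ fs/2 = 5.3 kHz, passes unchanged.
15.7 kHz mod fs = 5.1 kHz.
5.1 kHz ≤ fs/2 = 5.3 kHz, appears at 5.1 kHz.
14.2 kHz and 28.2 kHz both map to 3.6 kHz.

3.6 kHz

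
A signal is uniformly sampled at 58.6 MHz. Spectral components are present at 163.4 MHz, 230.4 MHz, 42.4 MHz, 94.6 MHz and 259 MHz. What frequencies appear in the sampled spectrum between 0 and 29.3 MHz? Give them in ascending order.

fs/2 = 29.3 MHz.
163.4 MHz mod fs = 46.2 MHz.
46.2 MHz > fs/2 = 29.3 MHz, folds to fs − 46.2 MHz = 12.4 MHz.
230.4 MHz mod fs = 54.6 MHz.
54.6 MHz > fs/2 = 29.3 MHz, folds to fs − 54.6 MHz = 4 MHz.
42.4 MHz > fs/2 = 29.3 MHz, folds to fs − 42.4 MHz = 16.2 MHz.
94.6 MHz mod fs = 36 MHz.
36 MHz > fs/2 = 29.3 MHz, folds to fs − 36 MHz = 22.6 MHz.
259 MHz mod fs = 24.6 MHz.
24.6 MHz ≤ fs/2 = 29.3 MHz, appears at 24.6 MHz.
Distinct values: {4 MHz, 12.4 MHz, 16.2 MHz, 22.6 MHz, 24.6 MHz}.

4 MHz, 12.4 MHz, 16.2 MHz, 22.6 MHz, 24.6 MHz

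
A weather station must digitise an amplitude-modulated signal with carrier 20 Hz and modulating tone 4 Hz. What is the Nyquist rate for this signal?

AM sidebands sit at fc ± fm = 16 Hz and 24 Hz.
Highest-frequency component: 24 Hz.
Nyquist rate = 2 × 24 Hz = 48 Hz.

48 Hz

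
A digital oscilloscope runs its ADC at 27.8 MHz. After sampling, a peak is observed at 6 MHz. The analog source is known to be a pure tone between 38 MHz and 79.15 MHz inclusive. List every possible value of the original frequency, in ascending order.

49.6 MHz, 61.6 MHz, 77.4 MHz

Frequencies that alias to 6 MHz are k·fs ± 6 MHz for integer k ≥ 0.
k=0: 6 MHz.
k=1: 21.8 MHz, 33.8 MHz.
k=2: 49.6 MHz, 61.6 MHz.
k=3: 77.4 MHz, 89.4 MHz.
k=4: 105.2 MHz, 117.2 MHz.
Within [38 MHz, 79.15 MHz]: 49.6 MHz, 61.6 MHz, 77.4 MHz.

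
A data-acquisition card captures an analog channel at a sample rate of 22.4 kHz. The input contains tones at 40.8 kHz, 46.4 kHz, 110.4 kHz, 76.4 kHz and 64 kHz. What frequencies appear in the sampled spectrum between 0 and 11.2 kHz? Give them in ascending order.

1.6 kHz, 3.2 kHz, 4 kHz, 9.2 kHz

fs/2 = 11.2 kHz.
40.8 kHz mod fs = 18.4 kHz.
18.4 kHz > fs/2 = 11.2 kHz, folds to fs − 18.4 kHz = 4 kHz.
46.4 kHz mod fs = 1.6 kHz.
1.6 kHz ≤ fs/2 = 11.2 kHz, appears at 1.6 kHz.
110.4 kHz mod fs = 20.8 kHz.
20.8 kHz > fs/2 = 11.2 kHz, folds to fs − 20.8 kHz = 1.6 kHz.
76.4 kHz mod fs = 9.2 kHz.
9.2 kHz ≤ fs/2 = 11.2 kHz, appears at 9.2 kHz.
64 kHz mod fs = 19.2 kHz.
19.2 kHz > fs/2 = 11.2 kHz, folds to fs − 19.2 kHz = 3.2 kHz.
Distinct values: {1.6 kHz, 3.2 kHz, 4 kHz, 9.2 kHz}.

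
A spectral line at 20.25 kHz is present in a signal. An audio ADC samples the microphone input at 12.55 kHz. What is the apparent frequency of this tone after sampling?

4.85 kHz

20.25 kHz mod fs = 7.7 kHz.
7.7 kHz > fs/2 = 6.275 kHz, folds to fs − 7.7 kHz = 4.85 kHz.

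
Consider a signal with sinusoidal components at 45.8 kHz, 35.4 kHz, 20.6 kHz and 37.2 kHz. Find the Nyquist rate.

91.6 kHz

Highest-frequency component: 45.8 kHz.
Nyquist rate = 2 × 45.8 kHz = 91.6 kHz.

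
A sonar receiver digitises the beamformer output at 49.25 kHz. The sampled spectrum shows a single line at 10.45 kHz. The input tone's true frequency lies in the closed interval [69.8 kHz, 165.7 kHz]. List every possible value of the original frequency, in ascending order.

Frequencies that alias to 10.45 kHz are k·fs ± 10.45 kHz for integer k ≥ 0.
k=0: 10.45 kHz.
k=1: 38.8 kHz, 59.7 kHz.
k=2: 88.05 kHz, 108.95 kHz.
k=3: 137.3 kHz, 158.2 kHz.
k=4: 186.55 kHz, 207.45 kHz.
Within [69.8 kHz, 165.7 kHz]: 88.05 kHz, 108.95 kHz, 137.3 kHz, 158.2 kHz.

88.05 kHz, 108.95 kHz, 137.3 kHz, 158.2 kHz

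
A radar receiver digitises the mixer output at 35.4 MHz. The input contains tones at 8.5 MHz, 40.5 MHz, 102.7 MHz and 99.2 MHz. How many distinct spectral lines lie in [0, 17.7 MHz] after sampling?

4

fs/2 = 17.7 MHz.
8.5 MHz ≤ fs/2 = 17.7 MHz, passes unchanged.
40.5 MHz mod fs = 5.1 MHz.
5.1 MHz ≤ fs/2 = 17.7 MHz, appears at 5.1 MHz.
102.7 MHz mod fs = 31.9 MHz.
31.9 MHz > fs/2 = 17.7 MHz, folds to fs − 31.9 MHz = 3.5 MHz.
99.2 MHz mod fs = 28.4 MHz.
28.4 MHz > fs/2 = 17.7 MHz, folds to fs − 28.4 MHz = 7 MHz.
Distinct values: {3.5 MHz, 5.1 MHz, 7 MHz, 8.5 MHz} → 4.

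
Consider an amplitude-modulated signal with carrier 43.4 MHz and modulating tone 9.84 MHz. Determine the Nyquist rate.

AM sidebands sit at fc ± fm = 33.56 MHz and 53.24 MHz.
Highest-frequency component: 53.24 MHz.
Nyquist rate = 2 × 53.24 MHz = 106.48 MHz.

106.48 MHz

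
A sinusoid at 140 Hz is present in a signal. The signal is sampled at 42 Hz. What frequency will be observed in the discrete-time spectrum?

140 Hz mod fs = 14 Hz.
14 Hz ≤ fs/2 = 21 Hz, appears at 14 Hz.

14 Hz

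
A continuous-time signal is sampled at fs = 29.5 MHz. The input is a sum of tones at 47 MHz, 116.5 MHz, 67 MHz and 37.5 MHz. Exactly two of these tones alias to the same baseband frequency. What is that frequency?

8 MHz

fs/2 = 14.75 MHz.
47 MHz mod fs = 17.5 MHz.
17.5 MHz > fs/2 = 14.75 MHz, folds to fs − 17.5 MHz = 12 MHz.
116.5 MHz mod fs = 28 MHz.
28 MHz > fs/2 = 14.75 MHz, folds to fs − 28 MHz = 1.5 MHz.
67 MHz mod fs = 8 MHz.
8 MHz ≤ fs/2 = 14.75 MHz, appears at 8 MHz.
37.5 MHz mod fs = 8 MHz.
8 MHz ≤ fs/2 = 14.75 MHz, appears at 8 MHz.
37.5 MHz and 67 MHz both map to 8 MHz.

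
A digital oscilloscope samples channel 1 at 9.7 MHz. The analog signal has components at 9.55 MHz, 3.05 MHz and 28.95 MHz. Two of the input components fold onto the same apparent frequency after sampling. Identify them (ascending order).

fs/2 = 4.85 MHz.
9.55 MHz > fs/2 = 4.85 MHz, folds to fs − 9.55 MHz = 0.15 MHz.
3.05 MHz ≤ fs/2 = 4.85 MHz, passes unchanged.
28.95 MHz mod fs = 9.55 MHz.
9.55 MHz > fs/2 = 4.85 MHz, folds to fs − 9.55 MHz = 0.15 MHz.
9.55 MHz and 28.95 MHz both map to 0.15 MHz.

9.55 MHz, 28.95 MHz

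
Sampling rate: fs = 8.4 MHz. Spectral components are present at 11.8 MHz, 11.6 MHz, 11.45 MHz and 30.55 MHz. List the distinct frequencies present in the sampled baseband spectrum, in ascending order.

3.05 MHz, 3.2 MHz, 3.4 MHz

fs/2 = 4.2 MHz.
11.8 MHz mod fs = 3.4 MHz.
3.4 MHz ≤ fs/2 = 4.2 MHz, appears at 3.4 MHz.
11.6 MHz mod fs = 3.2 MHz.
3.2 MHz ≤ fs/2 = 4.2 MHz, appears at 3.2 MHz.
11.45 MHz mod fs = 3.05 MHz.
3.05 MHz ≤ fs/2 = 4.2 MHz, appears at 3.05 MHz.
30.55 MHz mod fs = 5.35 MHz.
5.35 MHz > fs/2 = 4.2 MHz, folds to fs − 5.35 MHz = 3.05 MHz.
Distinct values: {3.05 MHz, 3.2 MHz, 3.4 MHz}.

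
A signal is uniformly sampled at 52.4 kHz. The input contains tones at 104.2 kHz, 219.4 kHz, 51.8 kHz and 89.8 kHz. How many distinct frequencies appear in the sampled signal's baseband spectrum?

fs/2 = 26.2 kHz.
104.2 kHz mod fs = 51.8 kHz.
51.8 kHz > fs/2 = 26.2 kHz, folds to fs − 51.8 kHz = 0.6 kHz.
219.4 kHz mod fs = 9.8 kHz.
9.8 kHz ≤ fs/2 = 26.2 kHz, appears at 9.8 kHz.
51.8 kHz > fs/2 = 26.2 kHz, folds to fs − 51.8 kHz = 0.6 kHz.
89.8 kHz mod fs = 37.4 kHz.
37.4 kHz > fs/2 = 26.2 kHz, folds to fs − 37.4 kHz = 15 kHz.
Distinct values: {0.6 kHz, 9.8 kHz, 15 kHz} → 3.

3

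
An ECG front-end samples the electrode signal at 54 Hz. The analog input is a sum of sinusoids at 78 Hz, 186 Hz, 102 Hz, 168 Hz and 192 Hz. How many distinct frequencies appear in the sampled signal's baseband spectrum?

fs/2 = 27 Hz.
78 Hz mod fs = 24 Hz.
24 Hz ≤ fs/2 = 27 Hz, appears at 24 Hz.
186 Hz mod fs = 24 Hz.
24 Hz ≤ fs/2 = 27 Hz, appears at 24 Hz.
102 Hz mod fs = 48 Hz.
48 Hz > fs/2 = 27 Hz, folds to fs − 48 Hz = 6 Hz.
168 Hz mod fs = 6 Hz.
6 Hz ≤ fs/2 = 27 Hz, appears at 6 Hz.
192 Hz mod fs = 30 Hz.
30 Hz > fs/2 = 27 Hz, folds to fs − 30 Hz = 24 Hz.
Distinct values: {6 Hz, 24 Hz} → 2.

2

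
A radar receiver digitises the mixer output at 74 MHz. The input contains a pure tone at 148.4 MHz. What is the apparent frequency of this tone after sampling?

148.4 MHz mod fs = 0.4 MHz.
0.4 MHz ≤ fs/2 = 37 MHz, appears at 0.4 MHz.

0.4 MHz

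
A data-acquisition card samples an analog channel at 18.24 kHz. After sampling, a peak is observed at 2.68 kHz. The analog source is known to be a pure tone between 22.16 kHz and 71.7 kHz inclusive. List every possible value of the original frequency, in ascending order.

33.8 kHz, 39.16 kHz, 52.04 kHz, 57.4 kHz, 70.28 kHz

Frequencies that alias to 2.68 kHz are k·fs ± 2.68 kHz for integer k ≥ 0.
k=0: 2.68 kHz.
k=1: 15.56 kHz, 20.92 kHz.
k=2: 33.8 kHz, 39.16 kHz.
k=3: 52.04 kHz, 57.4 kHz.
k=4: 70.28 kHz, 75.64 kHz.
k=5: 88.52 kHz, 93.88 kHz.
Within [22.16 kHz, 71.7 kHz]: 33.8 kHz, 39.16 kHz, 52.04 kHz, 57.4 kHz, 70.28 kHz.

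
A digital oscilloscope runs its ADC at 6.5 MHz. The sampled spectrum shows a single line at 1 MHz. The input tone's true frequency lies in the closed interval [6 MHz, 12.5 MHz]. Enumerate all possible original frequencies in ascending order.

7.5 MHz, 12 MHz

Frequencies that alias to 1 MHz are k·fs ± 1 MHz for integer k ≥ 0.
k=0: 1 MHz.
k=1: 5.5 MHz, 7.5 MHz.
k=2: 12 MHz, 14 MHz.
k=3: 18.5 MHz, 20.5 MHz.
Within [6 MHz, 12.5 MHz]: 7.5 MHz, 12 MHz.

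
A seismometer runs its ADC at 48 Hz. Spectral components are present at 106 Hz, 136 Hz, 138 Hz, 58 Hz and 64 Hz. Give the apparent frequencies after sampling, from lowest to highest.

fs/2 = 24 Hz.
106 Hz mod fs = 10 Hz.
10 Hz ≤ fs/2 = 24 Hz, appears at 10 Hz.
136 Hz mod fs = 40 Hz.
40 Hz > fs/2 = 24 Hz, folds to fs − 40 Hz = 8 Hz.
138 Hz mod fs = 42 Hz.
42 Hz > fs/2 = 24 Hz, folds to fs − 42 Hz = 6 Hz.
58 Hz mod fs = 10 Hz.
10 Hz ≤ fs/2 = 24 Hz, appears at 10 Hz.
64 Hz mod fs = 16 Hz.
16 Hz ≤ fs/2 = 24 Hz, appears at 16 Hz.
Distinct values: {6 Hz, 8 Hz, 10 Hz, 16 Hz}.

6 Hz, 8 Hz, 10 Hz, 16 Hz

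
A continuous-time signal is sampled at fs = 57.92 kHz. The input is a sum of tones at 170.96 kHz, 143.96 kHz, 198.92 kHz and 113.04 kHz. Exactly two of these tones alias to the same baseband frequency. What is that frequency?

2.8 kHz

fs/2 = 28.96 kHz.
170.96 kHz mod fs = 55.12 kHz.
55.12 kHz > fs/2 = 28.96 kHz, folds to fs − 55.12 kHz = 2.8 kHz.
143.96 kHz mod fs = 28.12 kHz.
28.12 kHz ≤ fs/2 = 28.96 kHz, appears at 28.12 kHz.
198.92 kHz mod fs = 25.16 kHz.
25.16 kHz ≤ fs/2 = 28.96 kHz, appears at 25.16 kHz.
113.04 kHz mod fs = 55.12 kHz.
55.12 kHz > fs/2 = 28.96 kHz, folds to fs − 55.12 kHz = 2.8 kHz.
113.04 kHz and 170.96 kHz both map to 2.8 kHz.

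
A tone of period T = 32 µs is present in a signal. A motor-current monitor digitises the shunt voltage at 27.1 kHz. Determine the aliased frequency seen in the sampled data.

T = 32 µs → f = 1/T = 31.25 kHz.
31.25 kHz mod fs = 4.15 kHz.
4.15 kHz ≤ fs/2 = 13.55 kHz, appears at 4.15 kHz.

4.15 kHz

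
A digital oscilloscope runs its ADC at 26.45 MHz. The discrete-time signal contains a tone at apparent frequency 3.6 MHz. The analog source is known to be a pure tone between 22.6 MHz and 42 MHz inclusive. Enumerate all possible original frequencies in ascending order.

22.85 MHz, 30.05 MHz

Frequencies that alias to 3.6 MHz are k·fs ± 3.6 MHz for integer k ≥ 0.
k=0: 3.6 MHz.
k=1: 22.85 MHz, 30.05 MHz.
k=2: 49.3 MHz, 56.5 MHz.
Within [22.6 MHz, 42 MHz]: 22.85 MHz, 30.05 MHz.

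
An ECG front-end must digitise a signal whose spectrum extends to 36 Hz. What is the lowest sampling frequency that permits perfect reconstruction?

Nyquist rate = 2 × 36 Hz = 72 Hz.

72 Hz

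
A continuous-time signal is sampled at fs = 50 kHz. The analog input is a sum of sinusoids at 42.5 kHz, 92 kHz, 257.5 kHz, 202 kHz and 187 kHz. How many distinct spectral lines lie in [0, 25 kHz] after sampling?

4

fs/2 = 25 kHz.
42.5 kHz > fs/2 = 25 kHz, folds to fs − 42.5 kHz = 7.5 kHz.
92 kHz mod fs = 42 kHz.
42 kHz > fs/2 = 25 kHz, folds to fs − 42 kHz = 8 kHz.
257.5 kHz mod fs = 7.5 kHz.
7.5 kHz ≤ fs/2 = 25 kHz, appears at 7.5 kHz.
202 kHz mod fs = 2 kHz.
2 kHz ≤ fs/2 = 25 kHz, appears at 2 kHz.
187 kHz mod fs = 37 kHz.
37 kHz > fs/2 = 25 kHz, folds to fs − 37 kHz = 13 kHz.
Distinct values: {2 kHz, 7.5 kHz, 8 kHz, 13 kHz} → 4.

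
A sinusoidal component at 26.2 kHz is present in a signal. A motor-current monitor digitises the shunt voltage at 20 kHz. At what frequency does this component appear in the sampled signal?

26.2 kHz mod fs = 6.2 kHz.
6.2 kHz ≤ fs/2 = 10 kHz, appears at 6.2 kHz.

6.2 kHz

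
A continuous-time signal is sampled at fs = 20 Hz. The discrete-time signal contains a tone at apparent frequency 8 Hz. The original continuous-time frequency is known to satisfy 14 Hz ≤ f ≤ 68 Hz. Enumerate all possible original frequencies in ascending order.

28 Hz, 32 Hz, 48 Hz, 52 Hz, 68 Hz

Frequencies that alias to 8 Hz are k·fs ± 8 Hz for integer k ≥ 0.
k=0: 8 Hz.
k=1: 12 Hz, 28 Hz.
k=2: 32 Hz, 48 Hz.
k=3: 52 Hz, 68 Hz.
k=4: 72 Hz, 88 Hz.
Within [14 Hz, 68 Hz]: 28 Hz, 32 Hz, 48 Hz, 52 Hz, 68 Hz.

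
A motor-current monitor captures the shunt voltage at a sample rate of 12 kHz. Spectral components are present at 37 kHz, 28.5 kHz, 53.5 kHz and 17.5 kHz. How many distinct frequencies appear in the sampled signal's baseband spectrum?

fs/2 = 6 kHz.
37 kHz mod fs = 1 kHz.
1 kHz ≤ fs/2 = 6 kHz, appears at 1 kHz.
28.5 kHz mod fs = 4.5 kHz.
4.5 kHz ≤ fs/2 = 6 kHz, appears at 4.5 kHz.
53.5 kHz mod fs = 5.5 kHz.
5.5 kHz ≤ fs/2 = 6 kHz, appears at 5.5 kHz.
17.5 kHz mod fs = 5.5 kHz.
5.5 kHz ≤ fs/2 = 6 kHz, appears at 5.5 kHz.
Distinct values: {1 kHz, 4.5 kHz, 5.5 kHz} → 3.

3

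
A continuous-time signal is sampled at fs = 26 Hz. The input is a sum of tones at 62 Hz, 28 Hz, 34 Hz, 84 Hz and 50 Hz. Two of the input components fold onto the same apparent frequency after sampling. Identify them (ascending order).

fs/2 = 13 Hz.
62 Hz mod fs = 10 Hz.
10 Hz ≤ fs/2 = 13 Hz, appears at 10 Hz.
28 Hz mod fs = 2 Hz.
2 Hz ≤ fs/2 = 13 Hz, appears at 2 Hz.
34 Hz mod fs = 8 Hz.
8 Hz ≤ fs/2 = 13 Hz, appears at 8 Hz.
84 Hz mod fs = 6 Hz.
6 Hz ≤ fs/2 = 13 Hz, appears at 6 Hz.
50 Hz mod fs = 24 Hz.
24 Hz > fs/2 = 13 Hz, folds to fs − 24 Hz = 2 Hz.
28 Hz and 50 Hz both map to 2 Hz.

28 Hz, 50 Hz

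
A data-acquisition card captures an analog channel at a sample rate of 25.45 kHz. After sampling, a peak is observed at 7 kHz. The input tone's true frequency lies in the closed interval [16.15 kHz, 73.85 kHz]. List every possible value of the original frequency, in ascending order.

18.45 kHz, 32.45 kHz, 43.9 kHz, 57.9 kHz, 69.35 kHz

Frequencies that alias to 7 kHz are k·fs ± 7 kHz for integer k ≥ 0.
k=0: 7 kHz.
k=1: 18.45 kHz, 32.45 kHz.
k=2: 43.9 kHz, 57.9 kHz.
k=3: 69.35 kHz, 83.35 kHz.
k=4: 94.8 kHz, 108.8 kHz.
Within [16.15 kHz, 73.85 kHz]: 18.45 kHz, 32.45 kHz, 43.9 kHz, 57.9 kHz, 69.35 kHz.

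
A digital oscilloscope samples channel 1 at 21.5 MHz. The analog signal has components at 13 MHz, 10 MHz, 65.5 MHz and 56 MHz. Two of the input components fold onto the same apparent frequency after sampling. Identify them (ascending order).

fs/2 = 10.75 MHz.
13 MHz > fs/2 = 10.75 MHz, folds to fs − 13 MHz = 8.5 MHz.
10 MHz ≤ fs/2 = 10.75 MHz, passes unchanged.
65.5 MHz mod fs = 1 MHz.
1 MHz ≤ fs/2 = 10.75 MHz, appears at 1 MHz.
56 MHz mod fs = 13 MHz.
13 MHz > fs/2 = 10.75 MHz, folds to fs − 13 MHz = 8.5 MHz.
13 MHz and 56 MHz both map to 8.5 MHz.

13 MHz, 56 MHz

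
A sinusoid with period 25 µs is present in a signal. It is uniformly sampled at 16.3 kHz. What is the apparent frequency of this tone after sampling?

7.4 kHz

T = 25 µs → f = 1/T = 40 kHz.
40 kHz mod fs = 7.4 kHz.
7.4 kHz ≤ fs/2 = 8.15 kHz, appears at 7.4 kHz.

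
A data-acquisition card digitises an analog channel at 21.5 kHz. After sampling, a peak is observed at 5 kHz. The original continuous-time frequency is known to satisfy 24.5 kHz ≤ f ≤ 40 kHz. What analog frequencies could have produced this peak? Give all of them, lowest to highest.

Frequencies that alias to 5 kHz are k·fs ± 5 kHz for integer k ≥ 0.
k=0: 5 kHz.
k=1: 16.5 kHz, 26.5 kHz.
k=2: 38 kHz, 48 kHz.
k=3: 59.5 kHz, 69.5 kHz.
Within [24.5 kHz, 40 kHz]: 26.5 kHz, 38 kHz.

26.5 kHz, 38 kHz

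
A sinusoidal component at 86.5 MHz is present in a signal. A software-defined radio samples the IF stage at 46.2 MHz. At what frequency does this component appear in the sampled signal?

86.5 MHz mod fs = 40.3 MHz.
40.3 MHz > fs/2 = 23.1 MHz, folds to fs − 40.3 MHz = 5.9 MHz.

5.9 MHz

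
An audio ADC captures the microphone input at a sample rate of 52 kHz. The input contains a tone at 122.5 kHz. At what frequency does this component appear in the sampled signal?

122.5 kHz mod fs = 18.5 kHz.
18.5 kHz ≤ fs/2 = 26 kHz, appears at 18.5 kHz.

18.5 kHz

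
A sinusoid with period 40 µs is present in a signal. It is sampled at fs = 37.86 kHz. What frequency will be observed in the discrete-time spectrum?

12.86 kHz

T = 40 µs → f = 1/T = 25 kHz.
25 kHz > fs/2 = 18.93 kHz, folds to fs − 25 kHz = 12.86 kHz.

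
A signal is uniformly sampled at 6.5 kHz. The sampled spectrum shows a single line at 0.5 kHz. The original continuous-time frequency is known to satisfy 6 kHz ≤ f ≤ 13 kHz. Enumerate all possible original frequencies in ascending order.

Frequencies that alias to 0.5 kHz are k·fs ± 0.5 kHz for integer k ≥ 0.
k=0: 0.5 kHz.
k=1: 6 kHz, 7 kHz.
k=2: 12.5 kHz, 13.5 kHz.
k=3: 19 kHz, 20 kHz.
Within [6 kHz, 13 kHz]: 6 kHz, 7 kHz, 12.5 kHz.

6 kHz, 7 kHz, 12.5 kHz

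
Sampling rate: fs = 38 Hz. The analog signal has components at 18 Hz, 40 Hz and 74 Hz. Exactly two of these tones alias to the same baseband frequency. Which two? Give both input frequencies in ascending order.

40 Hz, 74 Hz

fs/2 = 19 Hz.
18 Hz ≤ fs/2 = 19 Hz, passes unchanged.
40 Hz mod fs = 2 Hz.
2 Hz ≤ fs/2 = 19 Hz, appears at 2 Hz.
74 Hz mod fs = 36 Hz.
36 Hz > fs/2 = 19 Hz, folds to fs − 36 Hz = 2 Hz.
40 Hz and 74 Hz both map to 2 Hz.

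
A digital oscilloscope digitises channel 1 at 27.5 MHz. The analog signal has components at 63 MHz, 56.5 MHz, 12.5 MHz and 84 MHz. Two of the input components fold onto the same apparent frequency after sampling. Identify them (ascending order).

fs/2 = 13.75 MHz.
63 MHz mod fs = 8 MHz.
8 MHz ≤ fs/2 = 13.75 MHz, appears at 8 MHz.
56.5 MHz mod fs = 1.5 MHz.
1.5 MHz ≤ fs/2 = 13.75 MHz, appears at 1.5 MHz.
12.5 MHz ≤ fs/2 = 13.75 MHz, passes unchanged.
84 MHz mod fs = 1.5 MHz.
1.5 MHz ≤ fs/2 = 13.75 MHz, appears at 1.5 MHz.
56.5 MHz and 84 MHz both map to 1.5 MHz.

56.5 MHz, 84 MHz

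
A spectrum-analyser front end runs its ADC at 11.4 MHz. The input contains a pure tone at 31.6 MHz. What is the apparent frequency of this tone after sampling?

31.6 MHz mod fs = 8.8 MHz.
8.8 MHz > fs/2 = 5.7 MHz, folds to fs − 8.8 MHz = 2.6 MHz.

2.6 MHz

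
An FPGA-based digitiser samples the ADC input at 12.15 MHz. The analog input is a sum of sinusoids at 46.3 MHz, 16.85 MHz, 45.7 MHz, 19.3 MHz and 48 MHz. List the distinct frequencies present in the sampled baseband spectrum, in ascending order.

fs/2 = 6.075 MHz.
46.3 MHz mod fs = 9.85 MHz.
9.85 MHz > fs/2 = 6.075 MHz, folds to fs − 9.85 MHz = 2.3 MHz.
16.85 MHz mod fs = 4.7 MHz.
4.7 MHz ≤ fs/2 = 6.075 MHz, appears at 4.7 MHz.
45.7 MHz mod fs = 9.25 MHz.
9.25 MHz > fs/2 = 6.075 MHz, folds to fs − 9.25 MHz = 2.9 MHz.
19.3 MHz mod fs = 7.15 MHz.
7.15 MHz > fs/2 = 6.075 MHz, folds to fs − 7.15 MHz = 5 MHz.
48 MHz mod fs = 11.55 MHz.
11.55 MHz > fs/2 = 6.075 MHz, folds to fs − 11.55 MHz = 0.6 MHz.
Distinct values: {0.6 MHz, 2.3 MHz, 2.9 MHz, 4.7 MHz, 5 MHz}.

0.6 MHz, 2.3 MHz, 2.9 MHz, 4.7 MHz, 5 MHz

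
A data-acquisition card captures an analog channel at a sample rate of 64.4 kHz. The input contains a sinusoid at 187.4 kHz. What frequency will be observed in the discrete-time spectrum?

5.8 kHz

187.4 kHz mod fs = 58.6 kHz.
58.6 kHz > fs/2 = 32.2 kHz, folds to fs − 58.6 kHz = 5.8 kHz.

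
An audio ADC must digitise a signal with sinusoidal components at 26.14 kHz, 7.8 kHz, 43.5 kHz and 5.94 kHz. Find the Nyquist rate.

87 kHz

Highest-frequency component: 43.5 kHz.
Nyquist rate = 2 × 43.5 kHz = 87 kHz.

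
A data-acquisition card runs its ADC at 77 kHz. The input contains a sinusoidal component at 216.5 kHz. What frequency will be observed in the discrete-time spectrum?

216.5 kHz mod fs = 62.5 kHz.
62.5 kHz > fs/2 = 38.5 kHz, folds to fs − 62.5 kHz = 14.5 kHz.

14.5 kHz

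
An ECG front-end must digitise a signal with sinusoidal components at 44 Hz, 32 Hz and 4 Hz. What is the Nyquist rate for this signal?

88 Hz

Highest-frequency component: 44 Hz.
Nyquist rate = 2 × 44 Hz = 88 Hz.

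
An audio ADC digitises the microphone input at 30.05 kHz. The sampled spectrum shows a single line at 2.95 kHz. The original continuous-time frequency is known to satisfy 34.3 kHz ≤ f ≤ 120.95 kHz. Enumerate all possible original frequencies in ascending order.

Frequencies that alias to 2.95 kHz are k·fs ± 2.95 kHz for integer k ≥ 0.
k=0: 2.95 kHz.
k=1: 27.1 kHz, 33 kHz.
k=2: 57.15 kHz, 63.05 kHz.
k=3: 87.2 kHz, 93.1 kHz.
k=4: 117.25 kHz, 123.15 kHz.
k=5: 147.3 kHz, 153.2 kHz.
Within [34.3 kHz, 120.95 kHz]: 57.15 kHz, 63.05 kHz, 87.2 kHz, 93.1 kHz, 117.25 kHz.

57.15 kHz, 63.05 kHz, 87.2 kHz, 93.1 kHz, 117.25 kHz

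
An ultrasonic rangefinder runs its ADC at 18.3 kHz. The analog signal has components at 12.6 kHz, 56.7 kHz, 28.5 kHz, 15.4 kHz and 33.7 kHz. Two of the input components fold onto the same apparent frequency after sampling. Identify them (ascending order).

15.4 kHz, 33.7 kHz

fs/2 = 9.15 kHz.
12.6 kHz > fs/2 = 9.15 kHz, folds to fs − 12.6 kHz = 5.7 kHz.
56.7 kHz mod fs = 1.8 kHz.
1.8 kHz ≤ fs/2 = 9.15 kHz, appears at 1.8 kHz.
28.5 kHz mod fs = 10.2 kHz.
10.2 kHz > fs/2 = 9.15 kHz, folds to fs − 10.2 kHz = 8.1 kHz.
15.4 kHz > fs/2 = 9.15 kHz, folds to fs − 15.4 kHz = 2.9 kHz.
33.7 kHz mod fs = 15.4 kHz.
15.4 kHz > fs/2 = 9.15 kHz, folds to fs − 15.4 kHz = 2.9 kHz.
15.4 kHz and 33.7 kHz both map to 2.9 kHz.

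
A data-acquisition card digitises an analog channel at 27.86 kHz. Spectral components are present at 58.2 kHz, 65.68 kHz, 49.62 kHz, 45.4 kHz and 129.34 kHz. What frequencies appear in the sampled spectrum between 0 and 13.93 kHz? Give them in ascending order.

2.48 kHz, 6.1 kHz, 9.96 kHz, 10.32 kHz

fs/2 = 13.93 kHz.
58.2 kHz mod fs = 2.48 kHz.
2.48 kHz ≤ fs/2 = 13.93 kHz, appears at 2.48 kHz.
65.68 kHz mod fs = 9.96 kHz.
9.96 kHz ≤ fs/2 = 13.93 kHz, appears at 9.96 kHz.
49.62 kHz mod fs = 21.76 kHz.
21.76 kHz > fs/2 = 13.93 kHz, folds to fs − 21.76 kHz = 6.1 kHz.
45.4 kHz mod fs = 17.54 kHz.
17.54 kHz > fs/2 = 13.93 kHz, folds to fs − 17.54 kHz = 10.32 kHz.
129.34 kHz mod fs = 17.9 kHz.
17.9 kHz > fs/2 = 13.93 kHz, folds to fs − 17.9 kHz = 9.96 kHz.
Distinct values: {2.48 kHz, 6.1 kHz, 9.96 kHz, 10.32 kHz}.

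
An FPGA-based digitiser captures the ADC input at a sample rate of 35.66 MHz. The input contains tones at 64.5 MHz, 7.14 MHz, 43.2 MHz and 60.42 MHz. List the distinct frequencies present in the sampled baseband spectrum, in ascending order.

fs/2 = 17.83 MHz.
64.5 MHz mod fs = 28.84 MHz.
28.84 MHz > fs/2 = 17.83 MHz, folds to fs − 28.84 MHz = 6.82 MHz.
7.14 MHz ≤ fs/2 = 17.83 MHz, passes unchanged.
43.2 MHz mod fs = 7.54 MHz.
7.54 MHz ≤ fs/2 = 17.83 MHz, appears at 7.54 MHz.
60.42 MHz mod fs = 24.76 MHz.
24.76 MHz > fs/2 = 17.83 MHz, folds to fs − 24.76 MHz = 10.9 MHz.
Distinct values: {6.82 MHz, 7.14 MHz, 7.54 MHz, 10.9 MHz}.

6.82 MHz, 7.14 MHz, 7.54 MHz, 10.9 MHz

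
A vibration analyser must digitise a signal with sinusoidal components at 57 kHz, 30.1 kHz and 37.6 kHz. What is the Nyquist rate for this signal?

114 kHz

Highest-frequency component: 57 kHz.
Nyquist rate = 2 × 57 kHz = 114 kHz.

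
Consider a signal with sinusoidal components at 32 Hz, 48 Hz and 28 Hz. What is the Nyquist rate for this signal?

96 Hz

Highest-frequency component: 48 Hz.
Nyquist rate = 2 × 48 Hz = 96 Hz.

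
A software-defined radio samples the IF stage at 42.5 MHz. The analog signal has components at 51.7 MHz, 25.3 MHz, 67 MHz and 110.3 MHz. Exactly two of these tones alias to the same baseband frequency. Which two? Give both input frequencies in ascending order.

fs/2 = 21.25 MHz.
51.7 MHz mod fs = 9.2 MHz.
9.2 MHz ≤ fs/2 = 21.25 MHz, appears at 9.2 MHz.
25.3 MHz > fs/2 = 21.25 MHz, folds to fs − 25.3 MHz = 17.2 MHz.
67 MHz mod fs = 24.5 MHz.
24.5 MHz > fs/2 = 21.25 MHz, folds to fs − 24.5 MHz = 18 MHz.
110.3 MHz mod fs = 25.3 MHz.
25.3 MHz > fs/2 = 21.25 MHz, folds to fs − 25.3 MHz = 17.2 MHz.
25.3 MHz and 110.3 MHz both map to 17.2 MHz.

25.3 MHz, 110.3 MHz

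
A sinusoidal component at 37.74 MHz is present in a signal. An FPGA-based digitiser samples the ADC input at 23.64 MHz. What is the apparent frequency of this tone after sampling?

9.54 MHz

37.74 MHz mod fs = 14.1 MHz.
14.1 MHz > fs/2 = 11.82 MHz, folds to fs − 14.1 MHz = 9.54 MHz.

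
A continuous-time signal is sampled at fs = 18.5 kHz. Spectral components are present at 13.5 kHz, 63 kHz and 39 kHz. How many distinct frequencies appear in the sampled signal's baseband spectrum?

3

fs/2 = 9.25 kHz.
13.5 kHz > fs/2 = 9.25 kHz, folds to fs − 13.5 kHz = 5 kHz.
63 kHz mod fs = 7.5 kHz.
7.5 kHz ≤ fs/2 = 9.25 kHz, appears at 7.5 kHz.
39 kHz mod fs = 2 kHz.
2 kHz ≤ fs/2 = 9.25 kHz, appears at 2 kHz.
Distinct values: {2 kHz, 5 kHz, 7.5 kHz} → 3.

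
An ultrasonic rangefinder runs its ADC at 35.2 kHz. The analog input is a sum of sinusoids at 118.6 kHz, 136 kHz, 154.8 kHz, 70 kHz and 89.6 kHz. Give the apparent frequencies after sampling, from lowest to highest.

0.4 kHz, 4.8 kHz, 13 kHz, 14 kHz, 16 kHz

fs/2 = 17.6 kHz.
118.6 kHz mod fs = 13 kHz.
13 kHz ≤ fs/2 = 17.6 kHz, appears at 13 kHz.
136 kHz mod fs = 30.4 kHz.
30.4 kHz > fs/2 = 17.6 kHz, folds to fs − 30.4 kHz = 4.8 kHz.
154.8 kHz mod fs = 14 kHz.
14 kHz ≤ fs/2 = 17.6 kHz, appears at 14 kHz.
70 kHz mod fs = 34.8 kHz.
34.8 kHz > fs/2 = 17.6 kHz, folds to fs − 34.8 kHz = 0.4 kHz.
89.6 kHz mod fs = 19.2 kHz.
19.2 kHz > fs/2 = 17.6 kHz, folds to fs − 19.2 kHz = 16 kHz.
Distinct values: {0.4 kHz, 4.8 kHz, 13 kHz, 14 kHz, 16 kHz}.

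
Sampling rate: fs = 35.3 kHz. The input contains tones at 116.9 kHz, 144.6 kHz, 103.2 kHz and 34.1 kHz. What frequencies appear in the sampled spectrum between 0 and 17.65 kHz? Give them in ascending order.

fs/2 = 17.65 kHz.
116.9 kHz mod fs = 11 kHz.
11 kHz ≤ fs/2 = 17.65 kHz, appears at 11 kHz.
144.6 kHz mod fs = 3.4 kHz.
3.4 kHz ≤ fs/2 = 17.65 kHz, appears at 3.4 kHz.
103.2 kHz mod fs = 32.6 kHz.
32.6 kHz > fs/2 = 17.65 kHz, folds to fs − 32.6 kHz = 2.7 kHz.
34.1 kHz > fs/2 = 17.65 kHz, folds to fs − 34.1 kHz = 1.2 kHz.
Distinct values: {1.2 kHz, 2.7 kHz, 3.4 kHz, 11 kHz}.

1.2 kHz, 2.7 kHz, 3.4 kHz, 11 kHz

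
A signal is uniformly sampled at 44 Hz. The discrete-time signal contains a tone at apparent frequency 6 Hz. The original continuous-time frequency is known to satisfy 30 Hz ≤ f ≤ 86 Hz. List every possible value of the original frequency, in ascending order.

38 Hz, 50 Hz, 82 Hz

Frequencies that alias to 6 Hz are k·fs ± 6 Hz for integer k ≥ 0.
k=0: 6 Hz.
k=1: 38 Hz, 50 Hz.
k=2: 82 Hz, 94 Hz.
k=3: 126 Hz, 138 Hz.
Within [30 Hz, 86 Hz]: 38 Hz, 50 Hz, 82 Hz.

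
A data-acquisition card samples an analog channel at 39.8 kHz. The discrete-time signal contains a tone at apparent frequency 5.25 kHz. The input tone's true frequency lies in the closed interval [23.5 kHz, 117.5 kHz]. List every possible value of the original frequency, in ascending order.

34.55 kHz, 45.05 kHz, 74.35 kHz, 84.85 kHz, 114.15 kHz

Frequencies that alias to 5.25 kHz are k·fs ± 5.25 kHz for integer k ≥ 0.
k=0: 5.25 kHz.
k=1: 34.55 kHz, 45.05 kHz.
k=2: 74.35 kHz, 84.85 kHz.
k=3: 114.15 kHz, 124.65 kHz.
k=4: 153.95 kHz, 164.45 kHz.
Within [23.5 kHz, 117.5 kHz]: 34.55 kHz, 45.05 kHz, 74.35 kHz, 84.85 kHz, 114.15 kHz.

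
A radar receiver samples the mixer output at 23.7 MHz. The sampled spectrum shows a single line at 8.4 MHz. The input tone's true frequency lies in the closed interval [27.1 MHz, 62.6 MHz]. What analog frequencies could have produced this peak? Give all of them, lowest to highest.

32.1 MHz, 39 MHz, 55.8 MHz

Frequencies that alias to 8.4 MHz are k·fs ± 8.4 MHz for integer k ≥ 0.
k=0: 8.4 MHz.
k=1: 15.3 MHz, 32.1 MHz.
k=2: 39 MHz, 55.8 MHz.
k=3: 62.7 MHz, 79.5 MHz.
Within [27.1 MHz, 62.6 MHz]: 32.1 MHz, 39 MHz, 55.8 MHz.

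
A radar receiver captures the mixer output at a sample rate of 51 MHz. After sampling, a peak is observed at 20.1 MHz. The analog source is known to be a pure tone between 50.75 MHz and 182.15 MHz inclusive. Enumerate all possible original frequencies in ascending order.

Frequencies that alias to 20.1 MHz are k·fs ± 20.1 MHz for integer k ≥ 0.
k=0: 20.1 MHz.
k=1: 30.9 MHz, 71.1 MHz.
k=2: 81.9 MHz, 122.1 MHz.
k=3: 132.9 MHz, 173.1 MHz.
k=4: 183.9 MHz, 224.1 MHz.
Within [50.75 MHz, 182.15 MHz]: 71.1 MHz, 81.9 MHz, 122.1 MHz, 132.9 MHz, 173.1 MHz.

71.1 MHz, 81.9 MHz, 122.1 MHz, 132.9 MHz, 173.1 MHz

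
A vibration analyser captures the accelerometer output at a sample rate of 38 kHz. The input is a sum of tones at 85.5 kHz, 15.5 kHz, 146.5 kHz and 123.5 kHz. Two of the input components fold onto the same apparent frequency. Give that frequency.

9.5 kHz

fs/2 = 19 kHz.
85.5 kHz mod fs = 9.5 kHz.
9.5 kHz ≤ fs/2 = 19 kHz, appears at 9.5 kHz.
15.5 kHz ≤ fs/2 = 19 kHz, passes unchanged.
146.5 kHz mod fs = 32.5 kHz.
32.5 kHz > fs/2 = 19 kHz, folds to fs − 32.5 kHz = 5.5 kHz.
123.5 kHz mod fs = 9.5 kHz.
9.5 kHz ≤ fs/2 = 19 kHz, appears at 9.5 kHz.
85.5 kHz and 123.5 kHz both map to 9.5 kHz.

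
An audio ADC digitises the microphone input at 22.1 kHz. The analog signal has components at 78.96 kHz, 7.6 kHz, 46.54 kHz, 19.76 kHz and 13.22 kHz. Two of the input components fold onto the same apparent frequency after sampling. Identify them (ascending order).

19.76 kHz, 46.54 kHz

fs/2 = 11.05 kHz.
78.96 kHz mod fs = 12.66 kHz.
12.66 kHz > fs/2 = 11.05 kHz, folds to fs − 12.66 kHz = 9.44 kHz.
7.6 kHz ≤ fs/2 = 11.05 kHz, passes unchanged.
46.54 kHz mod fs = 2.34 kHz.
2.34 kHz ≤ fs/2 = 11.05 kHz, appears at 2.34 kHz.
19.76 kHz > fs/2 = 11.05 kHz, folds to fs − 19.76 kHz = 2.34 kHz.
13.22 kHz > fs/2 = 11.05 kHz, folds to fs − 13.22 kHz = 8.88 kHz.
19.76 kHz and 46.54 kHz both map to 2.34 kHz.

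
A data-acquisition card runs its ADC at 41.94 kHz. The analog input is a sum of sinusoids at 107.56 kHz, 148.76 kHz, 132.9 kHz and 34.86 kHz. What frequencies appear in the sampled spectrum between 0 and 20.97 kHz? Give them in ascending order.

fs/2 = 20.97 kHz.
107.56 kHz mod fs = 23.68 kHz.
23.68 kHz > fs/2 = 20.97 kHz, folds to fs − 23.68 kHz = 18.26 kHz.
148.76 kHz mod fs = 22.94 kHz.
22.94 kHz > fs/2 = 20.97 kHz, folds to fs − 22.94 kHz = 19 kHz.
132.9 kHz mod fs = 7.08 kHz.
7.08 kHz ≤ fs/2 = 20.97 kHz, appears at 7.08 kHz.
34.86 kHz > fs/2 = 20.97 kHz, folds to fs − 34.86 kHz = 7.08 kHz.
Distinct values: {7.08 kHz, 18.26 kHz, 19 kHz}.

7.08 kHz, 18.26 kHz, 19 kHz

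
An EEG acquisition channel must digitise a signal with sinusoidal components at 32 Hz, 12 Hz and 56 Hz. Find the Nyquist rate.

112 Hz

Highest-frequency component: 56 Hz.
Nyquist rate = 2 × 56 Hz = 112 Hz.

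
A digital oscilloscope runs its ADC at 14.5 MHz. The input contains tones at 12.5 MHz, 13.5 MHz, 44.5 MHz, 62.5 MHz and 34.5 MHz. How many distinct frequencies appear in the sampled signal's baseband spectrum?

fs/2 = 7.25 MHz.
12.5 MHz > fs/2 = 7.25 MHz, folds to fs − 12.5 MHz = 2 MHz.
13.5 MHz > fs/2 = 7.25 MHz, folds to fs − 13.5 MHz = 1 MHz.
44.5 MHz mod fs = 1 MHz.
1 MHz ≤ fs/2 = 7.25 MHz, appears at 1 MHz.
62.5 MHz mod fs = 4.5 MHz.
4.5 MHz ≤ fs/2 = 7.25 MHz, appears at 4.5 MHz.
34.5 MHz mod fs = 5.5 MHz.
5.5 MHz ≤ fs/2 = 7.25 MHz, appears at 5.5 MHz.
Distinct values: {1 MHz, 2 MHz, 4.5 MHz, 5.5 MHz} → 4.

4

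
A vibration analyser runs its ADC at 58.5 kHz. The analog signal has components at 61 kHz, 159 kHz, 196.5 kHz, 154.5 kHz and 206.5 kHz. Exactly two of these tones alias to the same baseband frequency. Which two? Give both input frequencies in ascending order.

154.5 kHz, 196.5 kHz

fs/2 = 29.25 kHz.
61 kHz mod fs = 2.5 kHz.
2.5 kHz ≤ fs/2 = 29.25 kHz, appears at 2.5 kHz.
159 kHz mod fs = 42 kHz.
42 kHz > fs/2 = 29.25 kHz, folds to fs − 42 kHz = 16.5 kHz.
196.5 kHz mod fs = 21 kHz.
21 kHz ≤ fs/2 = 29.25 kHz, appears at 21 kHz.
154.5 kHz mod fs = 37.5 kHz.
37.5 kHz > fs/2 = 29.25 kHz, folds to fs − 37.5 kHz = 21 kHz.
206.5 kHz mod fs = 31 kHz.
31 kHz > fs/2 = 29.25 kHz, folds to fs − 31 kHz = 27.5 kHz.
154.5 kHz and 196.5 kHz both map to 21 kHz.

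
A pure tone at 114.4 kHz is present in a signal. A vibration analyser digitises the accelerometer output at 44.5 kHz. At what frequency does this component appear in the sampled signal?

114.4 kHz mod fs = 25.4 kHz.
25.4 kHz > fs/2 = 22.25 kHz, folds to fs − 25.4 kHz = 19.1 kHz.

19.1 kHz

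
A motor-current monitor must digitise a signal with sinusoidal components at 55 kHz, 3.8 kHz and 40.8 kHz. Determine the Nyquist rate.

Highest-frequency component: 55 kHz.
Nyquist rate = 2 × 55 kHz = 110 kHz.

110 kHz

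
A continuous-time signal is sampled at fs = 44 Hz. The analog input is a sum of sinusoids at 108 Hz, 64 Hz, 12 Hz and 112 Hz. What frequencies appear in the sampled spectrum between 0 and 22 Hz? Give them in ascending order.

fs/2 = 22 Hz.
108 Hz mod fs = 20 Hz.
20 Hz ≤ fs/2 = 22 Hz, appears at 20 Hz.
64 Hz mod fs = 20 Hz.
20 Hz ≤ fs/2 = 22 Hz, appears at 20 Hz.
12 Hz ≤ fs/2 = 22 Hz, passes unchanged.
112 Hz mod fs = 24 Hz.
24 Hz > fs/2 = 22 Hz, folds to fs − 24 Hz = 20 Hz.
Distinct values: {12 Hz, 20 Hz}.

12 Hz, 20 Hz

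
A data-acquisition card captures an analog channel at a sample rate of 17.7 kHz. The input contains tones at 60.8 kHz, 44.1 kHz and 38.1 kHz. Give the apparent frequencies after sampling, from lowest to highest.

2.7 kHz, 7.7 kHz, 8.7 kHz

fs/2 = 8.85 kHz.
60.8 kHz mod fs = 7.7 kHz.
7.7 kHz ≤ fs/2 = 8.85 kHz, appears at 7.7 kHz.
44.1 kHz mod fs = 8.7 kHz.
8.7 kHz ≤ fs/2 = 8.85 kHz, appears at 8.7 kHz.
38.1 kHz mod fs = 2.7 kHz.
2.7 kHz ≤ fs/2 = 8.85 kHz, appears at 2.7 kHz.
Distinct values: {2.7 kHz, 7.7 kHz, 8.7 kHz}.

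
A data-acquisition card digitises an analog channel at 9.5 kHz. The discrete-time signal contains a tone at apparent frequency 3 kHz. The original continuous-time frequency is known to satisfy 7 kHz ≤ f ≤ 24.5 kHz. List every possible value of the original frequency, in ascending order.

Frequencies that alias to 3 kHz are k·fs ± 3 kHz for integer k ≥ 0.
k=0: 3 kHz.
k=1: 6.5 kHz, 12.5 kHz.
k=2: 16 kHz, 22 kHz.
k=3: 25.5 kHz, 31.5 kHz.
Within [7 kHz, 24.5 kHz]: 12.5 kHz, 16 kHz, 22 kHz.

12.5 kHz, 16 kHz, 22 kHz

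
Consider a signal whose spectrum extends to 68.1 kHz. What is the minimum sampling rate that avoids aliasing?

136.2 kHz

Nyquist rate = 2 × 68.1 kHz = 136.2 kHz.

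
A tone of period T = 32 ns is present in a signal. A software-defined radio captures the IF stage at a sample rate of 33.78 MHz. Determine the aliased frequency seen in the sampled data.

2.53 MHz

T = 32 ns → f = 1/T = 31.25 MHz.
31.25 MHz > fs/2 = 16.89 MHz, folds to fs − 31.25 MHz = 2.53 MHz.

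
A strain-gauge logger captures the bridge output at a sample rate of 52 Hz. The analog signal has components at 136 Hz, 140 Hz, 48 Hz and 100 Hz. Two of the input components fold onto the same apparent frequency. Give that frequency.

4 Hz

fs/2 = 26 Hz.
136 Hz mod fs = 32 Hz.
32 Hz > fs/2 = 26 Hz, folds to fs − 32 Hz = 20 Hz.
140 Hz mod fs = 36 Hz.
36 Hz > fs/2 = 26 Hz, folds to fs − 36 Hz = 16 Hz.
48 Hz > fs/2 = 26 Hz, folds to fs − 48 Hz = 4 Hz.
100 Hz mod fs = 48 Hz.
48 Hz > fs/2 = 26 Hz, folds to fs − 48 Hz = 4 Hz.
48 Hz and 100 Hz both map to 4 Hz.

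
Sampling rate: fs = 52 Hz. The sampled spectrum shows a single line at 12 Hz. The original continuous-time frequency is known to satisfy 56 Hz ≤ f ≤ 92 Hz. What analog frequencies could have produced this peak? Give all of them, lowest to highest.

Frequencies that alias to 12 Hz are k·fs ± 12 Hz for integer k ≥ 0.
k=0: 12 Hz.
k=1: 40 Hz, 64 Hz.
k=2: 92 Hz, 116 Hz.
k=3: 144 Hz, 168 Hz.
Within [56 Hz, 92 Hz]: 64 Hz, 92 Hz.

64 Hz, 92 Hz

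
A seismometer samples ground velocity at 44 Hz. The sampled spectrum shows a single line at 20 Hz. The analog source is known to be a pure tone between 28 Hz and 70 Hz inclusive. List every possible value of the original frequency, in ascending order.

Frequencies that alias to 20 Hz are k·fs ± 20 Hz for integer k ≥ 0.
k=0: 20 Hz.
k=1: 24 Hz, 64 Hz.
k=2: 68 Hz, 108 Hz.
k=3: 112 Hz, 152 Hz.
Within [28 Hz, 70 Hz]: 64 Hz, 68 Hz.

64 Hz, 68 Hz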